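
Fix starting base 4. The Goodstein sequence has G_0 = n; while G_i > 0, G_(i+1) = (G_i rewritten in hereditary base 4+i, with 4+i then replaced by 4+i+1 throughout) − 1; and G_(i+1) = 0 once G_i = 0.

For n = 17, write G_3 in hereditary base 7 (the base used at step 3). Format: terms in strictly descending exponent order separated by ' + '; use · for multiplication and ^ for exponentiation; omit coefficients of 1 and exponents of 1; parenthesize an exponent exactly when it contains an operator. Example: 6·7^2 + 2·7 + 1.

G_0 = 17. HB_4(17) = 4^2 + 1. Bump = 26. G_1 = 25.
G_1 = 25. HB_5(25) = 5^2. Bump = 36. G_2 = 35.
G_2 = 35. HB_6(35) = 5·6 + 5. Bump = 40. G_3 = 39.

5·7 + 4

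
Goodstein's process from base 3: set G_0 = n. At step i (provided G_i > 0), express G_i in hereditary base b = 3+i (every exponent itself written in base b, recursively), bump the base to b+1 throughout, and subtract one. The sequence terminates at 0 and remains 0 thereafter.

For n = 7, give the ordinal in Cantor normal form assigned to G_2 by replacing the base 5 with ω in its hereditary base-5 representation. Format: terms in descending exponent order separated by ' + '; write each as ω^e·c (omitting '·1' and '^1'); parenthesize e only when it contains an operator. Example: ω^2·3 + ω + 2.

base 3: 7 = 2·3 + 1; at 4: 2·4 + 1 = 9; next = 8
base 4: 8 = 2·4; at 5: 2·5 = 10; next = 9

ω + 4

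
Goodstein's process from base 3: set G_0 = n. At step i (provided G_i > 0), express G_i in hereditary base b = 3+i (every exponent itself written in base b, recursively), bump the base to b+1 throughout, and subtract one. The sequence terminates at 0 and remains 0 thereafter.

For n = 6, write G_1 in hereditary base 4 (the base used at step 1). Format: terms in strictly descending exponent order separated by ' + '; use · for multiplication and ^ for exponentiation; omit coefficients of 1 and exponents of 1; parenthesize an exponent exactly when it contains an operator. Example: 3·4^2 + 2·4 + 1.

G_0=6  [base 3] 2·3  →[3↦4]→  2·4 = 8  −1 ⇒ G_1=7
G_1=7  [base 4] 4 + 3  →[4↦5]→  5 + 3 = 8  −1 ⇒ G_2=7

4 + 3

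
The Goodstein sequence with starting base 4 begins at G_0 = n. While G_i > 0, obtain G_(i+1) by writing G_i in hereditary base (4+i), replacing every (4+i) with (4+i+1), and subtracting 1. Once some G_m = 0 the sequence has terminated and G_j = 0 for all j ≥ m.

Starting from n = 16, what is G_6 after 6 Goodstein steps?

39

i=0: 16 = 4^2 (b=4); 4→5: 5^2 = 25; 25−1 = 24
i=1: 24 = 4·5 + 4 (b=5); 5→6: 4·6 + 4 = 28; 28−1 = 27
i=2: 27 = 4·6 + 3 (b=6); 6→7: 4·7 + 3 = 31; 31−1 = 30
i=3: 30 = 4·7 + 2 (b=7); 7→8: 4·8 + 2 = 34; 34−1 = 33
i=4: 33 = 4·8 + 1 (b=8); 8→9: 4·9 + 1 = 37; 37−1 = 36
i=5: 36 = 4·9 (b=9); 9→10: 4·10 = 40; 40−1 = 39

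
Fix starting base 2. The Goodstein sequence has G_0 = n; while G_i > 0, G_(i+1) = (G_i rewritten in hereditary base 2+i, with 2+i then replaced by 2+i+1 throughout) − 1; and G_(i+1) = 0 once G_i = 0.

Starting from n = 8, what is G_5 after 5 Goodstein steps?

1647195

8 —HB2→ 2^(2 + 1) —bump→ 3^(3 + 1) = 81 —(−1)→ 80
80 —HB3→ 2·3^3 + 2·3^2 + 2·3 + 2 —bump→ 2·4^4 + 2·4^2 + 2·4 + 2 = 554 —(−1)→ 553
553 —HB4→ 2·4^4 + 2·4^2 + 2·4 + 1 —bump→ 2·5^5 + 2·5^2 + 2·5 + 1 = 6311 —(−1)→ 6310
6310 —HB5→ 2·5^5 + 2·5^2 + 2·5 —bump→ 2·6^6 + 2·6^2 + 2·6 = 93396 —(−1)→ 93395
93395 —HB6→ 2·6^6 + 2·6^2 + 6 + 5 —bump→ 2·7^7 + 2·7^2 + 7 + 5 = 1647196 —(−1)→ 1647195
1647195 —HB7→ 2·7^7 + 2·7^2 + 7 + 4 —bump→ 2·8^8 + 2·8^2 + 8 + 4 = 33554572 —(−1)→ 33554571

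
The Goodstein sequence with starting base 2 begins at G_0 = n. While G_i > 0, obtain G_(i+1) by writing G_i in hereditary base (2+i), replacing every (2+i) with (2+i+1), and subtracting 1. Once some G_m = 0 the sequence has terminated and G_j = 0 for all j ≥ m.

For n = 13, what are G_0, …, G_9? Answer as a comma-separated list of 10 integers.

13, 108, 1279, 16092, 280711, 5765998, 134219479, 3486786855, 100000003325, 3138428381103

13 —HB2→ 2^(2 + 1) + 2^2 + 1 —bump→ 3^(3 + 1) + 3^3 + 1 = 109 —(−1)→ 108
108 —HB3→ 3^(3 + 1) + 3^3 —bump→ 4^(4 + 1) + 4^4 = 1280 —(−1)→ 1279
1279 —HB4→ 4^(4 + 1) + 3·4^3 + 3·4^2 + 3·4 + 3 —bump→ 5^(5 + 1) + 3·5^3 + 3·5^2 + 3·5 + 3 = 16093 —(−1)→ 16092
16092 —HB5→ 5^(5 + 1) + 3·5^3 + 3·5^2 + 3·5 + 2 —bump→ 6^(6 + 1) + 3·6^3 + 3·6^2 + 3·6 + 2 = 280712 —(−1)→ 280711
280711 —HB6→ 6^(6 + 1) + 3·6^3 + 3·6^2 + 3·6 + 1 —bump→ 7^(7 + 1) + 3·7^3 + 3·7^2 + 3·7 + 1 = 5765999 —(−1)→ 5765998
5765998 —HB7→ 7^(7 + 1) + 3·7^3 + 3·7^2 + 3·7 —bump→ 8^(8 + 1) + 3·8^3 + 3·8^2 + 3·8 = 134219480 —(−1)→ 134219479
134219479 —HB8→ 8^(8 + 1) + 3·8^3 + 3·8^2 + 2·8 + 7 —bump→ 9^(9 + 1) + 3·9^3 + 3·9^2 + 2·9 + 7 = 3486786856 —(−1)→ 3486786855
3486786855 —HB9→ 9^(9 + 1) + 3·9^3 + 3·9^2 + 2·9 + 6 —bump→ 10^(10 + 1) + 3·10^3 + 3·10^2 + 2·10 + 6 = 100000003326 —(−1)→ 100000003325
100000003325 —HB10→ 10^(10 + 1) + 3·10^3 + 3·10^2 + 2·10 + 5 —bump→ 11^(11 + 1) + 3·11^3 + 3·11^2 + 2·11 + 5 = 3138428381104 —(−1)→ 3138428381103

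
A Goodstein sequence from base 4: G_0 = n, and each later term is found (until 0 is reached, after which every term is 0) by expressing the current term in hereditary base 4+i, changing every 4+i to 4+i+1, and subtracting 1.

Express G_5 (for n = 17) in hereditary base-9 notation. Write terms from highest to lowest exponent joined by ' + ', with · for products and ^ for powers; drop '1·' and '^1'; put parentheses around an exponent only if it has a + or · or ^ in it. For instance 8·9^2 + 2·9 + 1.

5·9 + 2

(0) 17|_4 = 4^2 + 1 ↦ 5^2 + 1|_5 = 26 ⇒ 25
(1) 25|_5 = 5^2 ↦ 6^2|_6 = 36 ⇒ 35
(2) 35|_6 = 5·6 + 5 ↦ 5·7 + 5|_7 = 40 ⇒ 39
(3) 39|_7 = 5·7 + 4 ↦ 5·8 + 4|_8 = 44 ⇒ 43
(4) 43|_8 = 5·8 + 3 ↦ 5·9 + 3|_9 = 48 ⇒ 47
(5) 47|_9 = 5·9 + 2 ↦ 5·10 + 2|_10 = 52 ⇒ 51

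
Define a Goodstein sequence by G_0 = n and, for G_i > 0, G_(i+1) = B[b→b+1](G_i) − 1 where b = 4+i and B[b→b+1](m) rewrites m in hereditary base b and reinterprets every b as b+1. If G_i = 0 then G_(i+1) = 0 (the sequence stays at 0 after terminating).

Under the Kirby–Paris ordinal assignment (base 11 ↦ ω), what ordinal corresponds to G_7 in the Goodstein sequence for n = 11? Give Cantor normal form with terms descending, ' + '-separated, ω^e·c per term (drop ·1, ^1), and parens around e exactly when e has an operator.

[0] 11 ≡ 2·4 + 3 (base 4). Lift 5: 13. −1: 12.
[1] 12 ≡ 2·5 + 2 (base 5). Lift 6: 14. −1: 13.
[2] 13 ≡ 2·6 + 1 (base 6). Lift 7: 15. −1: 14.
[3] 14 ≡ 2·7 (base 7). Lift 8: 16. −1: 15.
[4] 15 ≡ 8 + 7 (base 8). Lift 9: 16. −1: 15.
[5] 15 ≡ 9 + 6 (base 9). Lift 10: 16. −1: 15.
[6] 15 ≡ 10 + 5 (base 10). Lift 11: 16. −1: 15.

ω + 4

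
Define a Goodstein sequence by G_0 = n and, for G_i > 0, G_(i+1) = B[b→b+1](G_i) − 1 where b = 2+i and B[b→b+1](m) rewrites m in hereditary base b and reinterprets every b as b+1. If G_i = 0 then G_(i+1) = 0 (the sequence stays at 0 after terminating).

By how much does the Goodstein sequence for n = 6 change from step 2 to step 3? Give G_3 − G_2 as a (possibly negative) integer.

6 —HB2→ 2^2 + 2 —bump→ 3^3 + 3 = 30 —(−1)→ 29
29 —HB3→ 3^3 + 2 —bump→ 4^4 + 2 = 258 —(−1)→ 257
257 —HB4→ 4^4 + 1 —bump→ 5^5 + 1 = 3126 —(−1)→ 3125

2868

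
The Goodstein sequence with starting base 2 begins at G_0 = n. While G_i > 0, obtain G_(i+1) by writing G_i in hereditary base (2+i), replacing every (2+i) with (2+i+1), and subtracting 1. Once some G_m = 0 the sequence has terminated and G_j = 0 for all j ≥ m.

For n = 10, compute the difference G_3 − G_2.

10 —HB2→ 2^(2 + 1) + 2 —bump→ 3^(3 + 1) + 3 = 84 —(−1)→ 83
83 —HB3→ 3^(3 + 1) + 2 —bump→ 4^(4 + 1) + 2 = 1026 —(−1)→ 1025
1025 —HB4→ 4^(4 + 1) + 1 —bump→ 5^(5 + 1) + 1 = 15626 —(−1)→ 15625

14600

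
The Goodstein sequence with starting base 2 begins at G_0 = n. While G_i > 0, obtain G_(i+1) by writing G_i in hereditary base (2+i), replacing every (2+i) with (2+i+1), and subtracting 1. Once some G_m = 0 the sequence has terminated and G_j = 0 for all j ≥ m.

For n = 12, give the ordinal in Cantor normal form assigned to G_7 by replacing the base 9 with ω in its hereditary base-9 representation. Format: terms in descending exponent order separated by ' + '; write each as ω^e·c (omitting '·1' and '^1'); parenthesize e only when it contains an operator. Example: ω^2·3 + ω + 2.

step 0: 12 = 2^(2 + 1) + 2^2; sub 3 for 2: 3^(3 + 1) + 3^3; = 108; G_1 = 108−1 = 107
step 1: 107 = 3^(3 + 1) + 2·3^2 + 2·3 + 2; sub 4 for 3: 4^(4 + 1) + 2·4^2 + 2·4 + 2; = 1066; G_2 = 1066−1 = 1065
step 2: 1065 = 4^(4 + 1) + 2·4^2 + 2·4 + 1; sub 5 for 4: 5^(5 + 1) + 2·5^2 + 2·5 + 1; = 15686; G_3 = 15686−1 = 15685
step 3: 15685 = 5^(5 + 1) + 2·5^2 + 2·5; sub 6 for 5: 6^(6 + 1) + 2·6^2 + 2·6; = 280020; G_4 = 280020−1 = 280019
step 4: 280019 = 6^(6 + 1) + 2·6^2 + 6 + 5; sub 7 for 6: 7^(7 + 1) + 2·7^2 + 7 + 5; = 5764911; G_5 = 5764911−1 = 5764910
step 5: 5764910 = 7^(7 + 1) + 2·7^2 + 7 + 4; sub 8 for 7: 8^(8 + 1) + 2·8^2 + 8 + 4; = 134217868; G_6 = 134217868−1 = 134217867
step 6: 134217867 = 8^(8 + 1) + 2·8^2 + 8 + 3; sub 9 for 8: 9^(9 + 1) + 2·9^2 + 9 + 3; = 3486784575; G_7 = 3486784575−1 = 3486784574
step 7: 3486784574 = 9^(9 + 1) + 2·9^2 + 9 + 2; sub 10 for 9: 10^(10 + 1) + 2·10^2 + 10 + 2; = 100000000212; G_8 = 100000000212−1 = 100000000211

ω^(ω + 1) + ω^2·2 + ω + 2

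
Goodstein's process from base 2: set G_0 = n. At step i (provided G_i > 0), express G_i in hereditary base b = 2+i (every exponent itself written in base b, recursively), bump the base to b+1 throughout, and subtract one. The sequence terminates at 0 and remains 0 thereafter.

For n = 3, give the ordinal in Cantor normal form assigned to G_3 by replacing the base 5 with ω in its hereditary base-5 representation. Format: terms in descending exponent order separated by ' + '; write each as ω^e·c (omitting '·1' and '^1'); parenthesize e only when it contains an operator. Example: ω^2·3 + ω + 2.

2

[0] 3 ≡ 2 + 1 (base 2). Lift 3: 4. −1: 3.
[1] 3 ≡ 3 (base 3). Lift 4: 4. −1: 3.
[2] 3 ≡ 3 (base 4). Lift 5: 3. −1: 2.
[3] 2 ≡ 2 (base 5). Lift 6: 2. −1: 1.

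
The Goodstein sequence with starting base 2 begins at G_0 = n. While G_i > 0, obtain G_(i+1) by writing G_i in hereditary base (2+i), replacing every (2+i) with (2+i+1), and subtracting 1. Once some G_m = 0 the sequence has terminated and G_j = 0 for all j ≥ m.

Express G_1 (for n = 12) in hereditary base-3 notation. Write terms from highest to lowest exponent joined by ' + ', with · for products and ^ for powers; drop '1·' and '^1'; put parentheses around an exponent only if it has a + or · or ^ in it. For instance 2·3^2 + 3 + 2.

i=0: 12 = 2^(2 + 1) + 2^2 (b=2); 2→3: 3^(3 + 1) + 3^3 = 108; 108−1 = 107
i=1: 107 = 3^(3 + 1) + 2·3^2 + 2·3 + 2 (b=3); 3→4: 4^(4 + 1) + 2·4^2 + 2·4 + 2 = 1066; 1066−1 = 1065

3^(3 + 1) + 2·3^2 + 2·3 + 2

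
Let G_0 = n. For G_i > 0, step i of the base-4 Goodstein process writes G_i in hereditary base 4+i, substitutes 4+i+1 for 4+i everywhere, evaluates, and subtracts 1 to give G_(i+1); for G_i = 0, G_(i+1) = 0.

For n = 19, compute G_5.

69

G_0=19  [base 4] 4^2 + 3  →[4↦5]→  5^2 + 3 = 28  −1 ⇒ G_1=27
G_1=27  [base 5] 5^2 + 2  →[5↦6]→  6^2 + 2 = 38  −1 ⇒ G_2=37
G_2=37  [base 6] 6^2 + 1  →[6↦7]→  7^2 + 1 = 50  −1 ⇒ G_3=49
G_3=49  [base 7] 7^2  →[7↦8]→  8^2 = 64  −1 ⇒ G_4=63
G_4=63  [base 8] 7·8 + 7  →[8↦9]→  7·9 + 7 = 70  −1 ⇒ G_5=69
G_5=69  [base 9] 7·9 + 6  →[9↦10]→  7·10 + 6 = 76  −1 ⇒ G_6=75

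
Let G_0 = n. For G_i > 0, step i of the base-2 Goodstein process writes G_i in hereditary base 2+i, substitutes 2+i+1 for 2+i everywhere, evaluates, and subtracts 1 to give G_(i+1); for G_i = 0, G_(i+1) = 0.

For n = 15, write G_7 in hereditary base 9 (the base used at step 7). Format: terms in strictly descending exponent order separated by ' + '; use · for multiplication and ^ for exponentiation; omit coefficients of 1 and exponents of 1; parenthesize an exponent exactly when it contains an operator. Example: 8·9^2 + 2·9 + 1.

9^(9 + 1) + 7·9^7 + 7·9^6 + 7·9^5 + 7·9^4 + 7·9^3 + 7·9^2 + 7·9 + 6

15 —HB2→ 2^(2 + 1) + 2^2 + 2 + 1 —bump→ 3^(3 + 1) + 3^3 + 3 + 1 = 112 —(−1)→ 111
111 —HB3→ 3^(3 + 1) + 3^3 + 3 —bump→ 4^(4 + 1) + 4^4 + 4 = 1284 —(−1)→ 1283
1283 —HB4→ 4^(4 + 1) + 4^4 + 3 —bump→ 5^(5 + 1) + 5^5 + 3 = 18753 —(−1)→ 18752
18752 —HB5→ 5^(5 + 1) + 5^5 + 2 —bump→ 6^(6 + 1) + 6^6 + 2 = 326594 —(−1)→ 326593
326593 —HB6→ 6^(6 + 1) + 6^6 + 1 —bump→ 7^(7 + 1) + 7^7 + 1 = 6588345 —(−1)→ 6588344
6588344 —HB7→ 7^(7 + 1) + 7^7 —bump→ 8^(8 + 1) + 8^8 = 150994944 —(−1)→ 150994943
150994943 —HB8→ 8^(8 + 1) + 7·8^7 + 7·8^6 + 7·8^5 + 7·8^4 + 7·8^3 + 7·8^2 + 7·8 + 7 —bump→ 9^(9 + 1) + 7·9^7 + 7·9^6 + 7·9^5 + 7·9^4 + 7·9^3 + 7·9^2 + 7·9 + 7 = 3524450281 —(−1)→ 3524450280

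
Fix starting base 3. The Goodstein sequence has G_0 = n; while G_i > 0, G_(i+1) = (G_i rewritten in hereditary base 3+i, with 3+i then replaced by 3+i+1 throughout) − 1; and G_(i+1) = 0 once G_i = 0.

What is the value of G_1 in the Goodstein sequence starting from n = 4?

4

step 0: 4 = 3 + 1; sub 4 for 3: 4 + 1; = 5; G_1 = 5−1 = 4
step 1: 4 = 4; sub 5 for 4: 5; = 5; G_2 = 5−1 = 4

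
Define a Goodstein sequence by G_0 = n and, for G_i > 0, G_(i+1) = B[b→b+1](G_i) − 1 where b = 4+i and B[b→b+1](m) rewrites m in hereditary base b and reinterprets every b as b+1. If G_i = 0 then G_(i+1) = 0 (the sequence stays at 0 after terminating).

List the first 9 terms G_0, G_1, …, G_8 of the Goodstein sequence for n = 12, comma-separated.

base 4: 12 = 3·4; at 5: 3·5 = 15; next = 14
base 5: 14 = 2·5 + 4; at 6: 2·6 + 4 = 16; next = 15
base 6: 15 = 2·6 + 3; at 7: 2·7 + 3 = 17; next = 16
base 7: 16 = 2·7 + 2; at 8: 2·8 + 2 = 18; next = 17
base 8: 17 = 2·8 + 1; at 9: 2·9 + 1 = 19; next = 18
base 9: 18 = 2·9; at 10: 2·10 = 20; next = 19
base 10: 19 = 10 + 9; at 11: 11 + 9 = 20; next = 19
base 11: 19 = 11 + 8; at 12: 12 + 8 = 20; next = 19

12, 14, 15, 16, 17, 18, 19, 19, 19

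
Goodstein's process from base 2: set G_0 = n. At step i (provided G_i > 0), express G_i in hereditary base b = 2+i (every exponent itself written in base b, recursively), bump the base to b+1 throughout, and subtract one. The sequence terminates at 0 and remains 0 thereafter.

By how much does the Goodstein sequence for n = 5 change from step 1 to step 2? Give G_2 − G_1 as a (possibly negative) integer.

228

5 —HB2→ 2^2 + 1 —bump→ 3^3 + 1 = 28 —(−1)→ 27
27 —HB3→ 3^3 —bump→ 4^4 = 256 —(−1)→ 255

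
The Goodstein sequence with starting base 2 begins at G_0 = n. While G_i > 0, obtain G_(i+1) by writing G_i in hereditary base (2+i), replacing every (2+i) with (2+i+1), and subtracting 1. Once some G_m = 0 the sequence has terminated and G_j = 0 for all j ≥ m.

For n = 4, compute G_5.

109

[0] 4 ≡ 2^2 (base 2). Lift 3: 27. −1: 26.
[1] 26 ≡ 2·3^2 + 2·3 + 2 (base 3). Lift 4: 42. −1: 41.
[2] 41 ≡ 2·4^2 + 2·4 + 1 (base 4). Lift 5: 61. −1: 60.
[3] 60 ≡ 2·5^2 + 2·5 (base 5). Lift 6: 84. −1: 83.
[4] 83 ≡ 2·6^2 + 6 + 5 (base 6). Lift 7: 110. −1: 109.
[5] 109 ≡ 2·7^2 + 7 + 4 (base 7). Lift 8: 140. −1: 139.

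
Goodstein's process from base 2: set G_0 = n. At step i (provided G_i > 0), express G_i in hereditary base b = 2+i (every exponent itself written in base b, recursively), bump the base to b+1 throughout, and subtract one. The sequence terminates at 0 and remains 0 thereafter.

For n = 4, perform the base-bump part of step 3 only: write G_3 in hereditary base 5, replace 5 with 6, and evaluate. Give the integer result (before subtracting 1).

i=0: 4 = 2^2 (b=2); 2→3: 3^3 = 27; 27−1 = 26
i=1: 26 = 2·3^2 + 2·3 + 2 (b=3); 3→4: 2·4^2 + 2·4 + 2 = 42; 42−1 = 41
i=2: 41 = 2·4^2 + 2·4 + 1 (b=4); 4→5: 2·5^2 + 2·5 + 1 = 61; 61−1 = 60
i=3: 60 = 2·5^2 + 2·5 (b=5); 5→6: 2·6^2 + 2·6 = 84; 84−1 = 83

84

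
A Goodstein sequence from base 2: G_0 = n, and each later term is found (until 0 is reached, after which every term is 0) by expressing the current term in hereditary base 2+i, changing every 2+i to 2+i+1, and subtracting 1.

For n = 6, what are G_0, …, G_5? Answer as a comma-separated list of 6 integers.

G_0 = 6. HB_2(6) = 2^2 + 2. Bump = 30. G_1 = 29.
G_1 = 29. HB_3(29) = 3^3 + 2. Bump = 258. G_2 = 257.
G_2 = 257. HB_4(257) = 4^4 + 1. Bump = 3126. G_3 = 3125.
G_3 = 3125. HB_5(3125) = 5^5. Bump = 46656. G_4 = 46655.
G_4 = 46655. HB_6(46655) = 5·6^5 + 5·6^4 + 5·6^3 + 5·6^2 + 5·6 + 5. Bump = 98040. G_5 = 98039.

6, 29, 257, 3125, 46655, 98039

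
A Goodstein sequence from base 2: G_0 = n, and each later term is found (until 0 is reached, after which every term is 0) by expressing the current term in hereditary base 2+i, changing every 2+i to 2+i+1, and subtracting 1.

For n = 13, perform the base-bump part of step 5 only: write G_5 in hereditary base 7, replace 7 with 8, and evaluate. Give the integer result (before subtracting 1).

134219480

G_0=13  [base 2] 2^(2 + 1) + 2^2 + 1  →[2↦3]→  3^(3 + 1) + 3^3 + 1 = 109  −1 ⇒ G_1=108
G_1=108  [base 3] 3^(3 + 1) + 3^3  →[3↦4]→  4^(4 + 1) + 4^4 = 1280  −1 ⇒ G_2=1279
G_2=1279  [base 4] 4^(4 + 1) + 3·4^3 + 3·4^2 + 3·4 + 3  →[4↦5]→  5^(5 + 1) + 3·5^3 + 3·5^2 + 3·5 + 3 = 16093  −1 ⇒ G_3=16092
G_3=16092  [base 5] 5^(5 + 1) + 3·5^3 + 3·5^2 + 3·5 + 2  →[5↦6]→  6^(6 + 1) + 3·6^3 + 3·6^2 + 3·6 + 2 = 280712  −1 ⇒ G_4=280711
G_4=280711  [base 6] 6^(6 + 1) + 3·6^3 + 3·6^2 + 3·6 + 1  →[6↦7]→  7^(7 + 1) + 3·7^3 + 3·7^2 + 3·7 + 1 = 5765999  −1 ⇒ G_5=5765998
G_5=5765998  [base 7] 7^(7 + 1) + 3·7^3 + 3·7^2 + 3·7  →[7↦8]→  8^(8 + 1) + 3·8^3 + 3·8^2 + 3·8 = 134219480  −1 ⇒ G_6=134219479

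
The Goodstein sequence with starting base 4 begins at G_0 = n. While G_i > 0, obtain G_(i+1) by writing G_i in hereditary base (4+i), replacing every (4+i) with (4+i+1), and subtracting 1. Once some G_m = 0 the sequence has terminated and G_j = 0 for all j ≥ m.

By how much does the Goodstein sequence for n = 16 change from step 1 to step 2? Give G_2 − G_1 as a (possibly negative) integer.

[0] 16 ≡ 4^2 (base 4). Lift 5: 25. −1: 24.
[1] 24 ≡ 4·5 + 4 (base 5). Lift 6: 28. −1: 27.

3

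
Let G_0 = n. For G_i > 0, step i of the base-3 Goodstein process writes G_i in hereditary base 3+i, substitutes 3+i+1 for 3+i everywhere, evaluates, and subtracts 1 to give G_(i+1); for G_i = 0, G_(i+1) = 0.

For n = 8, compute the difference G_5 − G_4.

G_0 = 8. HB_3(8) = 2·3 + 2. Bump = 10. G_1 = 9.
G_1 = 9. HB_4(9) = 2·4 + 1. Bump = 11. G_2 = 10.
G_2 = 10. HB_5(10) = 2·5. Bump = 12. G_3 = 11.
G_3 = 11. HB_6(11) = 6 + 5. Bump = 12. G_4 = 11.
G_4 = 11. HB_7(11) = 7 + 4. Bump = 12. G_5 = 11.

0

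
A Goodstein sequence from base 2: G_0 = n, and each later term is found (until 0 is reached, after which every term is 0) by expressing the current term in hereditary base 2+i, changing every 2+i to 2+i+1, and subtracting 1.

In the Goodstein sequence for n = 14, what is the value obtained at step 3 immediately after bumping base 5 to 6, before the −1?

(0) 14|_2 = 2^(2 + 1) + 2^2 + 2 ↦ 3^(3 + 1) + 3^3 + 3|_3 = 111 ⇒ 110
(1) 110|_3 = 3^(3 + 1) + 3^3 + 2 ↦ 4^(4 + 1) + 4^4 + 2|_4 = 1282 ⇒ 1281
(2) 1281|_4 = 4^(4 + 1) + 4^4 + 1 ↦ 5^(5 + 1) + 5^5 + 1|_5 = 18751 ⇒ 18750
(3) 18750|_5 = 5^(5 + 1) + 5^5 ↦ 6^(6 + 1) + 6^6|_6 = 326592 ⇒ 326591

326592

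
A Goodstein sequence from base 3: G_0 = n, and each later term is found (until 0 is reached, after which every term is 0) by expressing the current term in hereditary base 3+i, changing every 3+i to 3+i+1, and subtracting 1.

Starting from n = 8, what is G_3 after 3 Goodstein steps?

i=0: 8 = 2·3 + 2 (b=3); 3→4: 2·4 + 2 = 10; 10−1 = 9
i=1: 9 = 2·4 + 1 (b=4); 4→5: 2·5 + 1 = 11; 11−1 = 10
i=2: 10 = 2·5 (b=5); 5→6: 2·6 = 12; 12−1 = 11

11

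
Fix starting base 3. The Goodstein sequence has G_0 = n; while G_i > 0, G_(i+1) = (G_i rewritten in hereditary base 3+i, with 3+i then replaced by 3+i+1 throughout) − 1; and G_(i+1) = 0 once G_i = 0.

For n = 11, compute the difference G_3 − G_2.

[0] 11 ≡ 3^2 + 2 (base 3). Lift 4: 18. −1: 17.
[1] 17 ≡ 4^2 + 1 (base 4). Lift 5: 26. −1: 25.
[2] 25 ≡ 5^2 (base 5). Lift 6: 36. −1: 35.

10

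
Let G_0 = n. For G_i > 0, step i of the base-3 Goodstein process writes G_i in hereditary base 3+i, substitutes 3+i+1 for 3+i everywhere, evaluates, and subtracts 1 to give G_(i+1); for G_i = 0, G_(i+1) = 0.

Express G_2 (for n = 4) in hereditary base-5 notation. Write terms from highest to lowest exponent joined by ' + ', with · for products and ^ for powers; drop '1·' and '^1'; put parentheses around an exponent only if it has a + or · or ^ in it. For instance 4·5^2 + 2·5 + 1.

4

base 3: 4 = 3 + 1; at 4: 4 + 1 = 5; next = 4
base 4: 4 = 4; at 5: 5 = 5; next = 4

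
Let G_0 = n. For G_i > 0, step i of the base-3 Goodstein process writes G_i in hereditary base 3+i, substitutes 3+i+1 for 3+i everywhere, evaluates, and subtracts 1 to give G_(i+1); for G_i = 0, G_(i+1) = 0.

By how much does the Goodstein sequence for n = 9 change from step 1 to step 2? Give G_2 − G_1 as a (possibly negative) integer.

(0) 9|_3 = 3^2 ↦ 4^2|_4 = 16 ⇒ 15
(1) 15|_4 = 3·4 + 3 ↦ 3·5 + 3|_5 = 18 ⇒ 17

2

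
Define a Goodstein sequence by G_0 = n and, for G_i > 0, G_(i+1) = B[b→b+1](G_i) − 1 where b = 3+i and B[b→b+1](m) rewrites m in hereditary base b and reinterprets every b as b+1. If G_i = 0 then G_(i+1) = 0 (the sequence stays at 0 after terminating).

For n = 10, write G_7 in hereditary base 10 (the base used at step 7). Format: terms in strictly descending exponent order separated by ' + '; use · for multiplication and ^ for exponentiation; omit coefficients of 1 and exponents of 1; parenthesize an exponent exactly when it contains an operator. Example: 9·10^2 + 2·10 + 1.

[0] 10 ≡ 3^2 + 1 (base 3). Lift 4: 17. −1: 16.
[1] 16 ≡ 4^2 (base 4). Lift 5: 25. −1: 24.
[2] 24 ≡ 4·5 + 4 (base 5). Lift 6: 28. −1: 27.
[3] 27 ≡ 4·6 + 3 (base 6). Lift 7: 31. −1: 30.
[4] 30 ≡ 4·7 + 2 (base 7). Lift 8: 34. −1: 33.
[5] 33 ≡ 4·8 + 1 (base 8). Lift 9: 37. −1: 36.
[6] 36 ≡ 4·9 (base 9). Lift 10: 40. −1: 39.

3·10 + 9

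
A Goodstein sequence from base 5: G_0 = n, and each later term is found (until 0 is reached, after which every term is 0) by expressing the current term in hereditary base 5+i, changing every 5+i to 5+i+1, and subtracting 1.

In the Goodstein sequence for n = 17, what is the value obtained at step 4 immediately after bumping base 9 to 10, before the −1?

26

(0) 17|_5 = 3·5 + 2 ↦ 3·6 + 2|_6 = 20 ⇒ 19
(1) 19|_6 = 3·6 + 1 ↦ 3·7 + 1|_7 = 22 ⇒ 21
(2) 21|_7 = 3·7 ↦ 3·8|_8 = 24 ⇒ 23
(3) 23|_8 = 2·8 + 7 ↦ 2·9 + 7|_9 = 25 ⇒ 24
(4) 24|_9 = 2·9 + 6 ↦ 2·10 + 6|_10 = 26 ⇒ 25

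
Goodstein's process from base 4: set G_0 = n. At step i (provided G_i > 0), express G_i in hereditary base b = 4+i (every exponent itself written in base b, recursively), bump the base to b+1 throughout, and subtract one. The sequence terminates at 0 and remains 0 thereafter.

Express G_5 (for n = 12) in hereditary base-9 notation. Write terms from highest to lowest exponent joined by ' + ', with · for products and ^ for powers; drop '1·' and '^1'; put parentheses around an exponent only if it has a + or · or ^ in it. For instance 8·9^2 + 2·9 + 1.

base 4: 12 = 3·4; at 5: 3·5 = 15; next = 14
base 5: 14 = 2·5 + 4; at 6: 2·6 + 4 = 16; next = 15
base 6: 15 = 2·6 + 3; at 7: 2·7 + 3 = 17; next = 16
base 7: 16 = 2·7 + 2; at 8: 2·8 + 2 = 18; next = 17
base 8: 17 = 2·8 + 1; at 9: 2·9 + 1 = 19; next = 18
base 9: 18 = 2·9; at 10: 2·10 = 20; next = 19

2·9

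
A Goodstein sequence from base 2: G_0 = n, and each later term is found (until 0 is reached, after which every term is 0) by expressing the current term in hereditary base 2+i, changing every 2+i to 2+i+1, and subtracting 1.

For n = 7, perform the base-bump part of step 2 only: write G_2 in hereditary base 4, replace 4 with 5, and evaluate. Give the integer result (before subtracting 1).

3128

(0) 7|_2 = 2^2 + 2 + 1 ↦ 3^3 + 3 + 1|_3 = 31 ⇒ 30
(1) 30|_3 = 3^3 + 3 ↦ 4^4 + 4|_4 = 260 ⇒ 259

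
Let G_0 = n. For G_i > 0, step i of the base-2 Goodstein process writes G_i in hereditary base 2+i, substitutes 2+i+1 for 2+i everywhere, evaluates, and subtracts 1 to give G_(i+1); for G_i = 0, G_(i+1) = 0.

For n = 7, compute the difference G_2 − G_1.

229

i=0: 7 = 2^2 + 2 + 1 (b=2); 2→3: 3^3 + 3 + 1 = 31; 31−1 = 30
i=1: 30 = 3^3 + 3 (b=3); 3→4: 4^4 + 4 = 260; 260−1 = 259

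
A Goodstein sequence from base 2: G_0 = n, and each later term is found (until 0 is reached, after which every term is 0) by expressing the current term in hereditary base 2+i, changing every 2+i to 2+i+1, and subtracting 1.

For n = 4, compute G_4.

83

i=0: 4 = 2^2 (b=2); 2→3: 3^3 = 27; 27−1 = 26
i=1: 26 = 2·3^2 + 2·3 + 2 (b=3); 3→4: 2·4^2 + 2·4 + 2 = 42; 42−1 = 41
i=2: 41 = 2·4^2 + 2·4 + 1 (b=4); 4→5: 2·5^2 + 2·5 + 1 = 61; 61−1 = 60
i=3: 60 = 2·5^2 + 2·5 (b=5); 5→6: 2·6^2 + 2·6 = 84; 84−1 = 83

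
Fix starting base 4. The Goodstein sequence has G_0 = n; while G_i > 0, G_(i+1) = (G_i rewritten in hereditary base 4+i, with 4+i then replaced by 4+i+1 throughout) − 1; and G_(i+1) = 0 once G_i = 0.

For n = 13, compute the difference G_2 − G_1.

G_0=13  [base 4] 3·4 + 1  →[4↦5]→  3·5 + 1 = 16  −1 ⇒ G_1=15
G_1=15  [base 5] 3·5  →[5↦6]→  3·6 = 18  −1 ⇒ G_2=17

2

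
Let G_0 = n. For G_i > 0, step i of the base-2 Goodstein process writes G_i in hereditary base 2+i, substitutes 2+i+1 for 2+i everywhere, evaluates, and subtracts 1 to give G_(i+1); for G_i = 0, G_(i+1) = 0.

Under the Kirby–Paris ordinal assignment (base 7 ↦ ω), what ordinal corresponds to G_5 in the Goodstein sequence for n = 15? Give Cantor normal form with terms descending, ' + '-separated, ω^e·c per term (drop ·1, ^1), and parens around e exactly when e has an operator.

step 0: 15 = 2^(2 + 1) + 2^2 + 2 + 1; sub 3 for 2: 3^(3 + 1) + 3^3 + 3 + 1; = 112; G_1 = 112−1 = 111
step 1: 111 = 3^(3 + 1) + 3^3 + 3; sub 4 for 3: 4^(4 + 1) + 4^4 + 4; = 1284; G_2 = 1284−1 = 1283
step 2: 1283 = 4^(4 + 1) + 4^4 + 3; sub 5 for 4: 5^(5 + 1) + 5^5 + 3; = 18753; G_3 = 18753−1 = 18752
step 3: 18752 = 5^(5 + 1) + 5^5 + 2; sub 6 for 5: 6^(6 + 1) + 6^6 + 2; = 326594; G_4 = 326594−1 = 326593
step 4: 326593 = 6^(6 + 1) + 6^6 + 1; sub 7 for 6: 7^(7 + 1) + 7^7 + 1; = 6588345; G_5 = 6588345−1 = 6588344
step 5: 6588344 = 7^(7 + 1) + 7^7; sub 8 for 7: 8^(8 + 1) + 8^8; = 150994944; G_6 = 150994944−1 = 150994943

ω^(ω + 1) + ω^ω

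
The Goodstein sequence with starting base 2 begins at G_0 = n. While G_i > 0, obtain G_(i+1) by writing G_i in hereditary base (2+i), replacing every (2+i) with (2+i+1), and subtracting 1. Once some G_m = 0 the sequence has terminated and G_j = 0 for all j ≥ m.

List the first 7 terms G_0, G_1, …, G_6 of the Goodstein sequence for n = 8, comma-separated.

8 —HB2→ 2^(2 + 1) —bump→ 3^(3 + 1) = 81 —(−1)→ 80
80 —HB3→ 2·3^3 + 2·3^2 + 2·3 + 2 —bump→ 2·4^4 + 2·4^2 + 2·4 + 2 = 554 —(−1)→ 553
553 —HB4→ 2·4^4 + 2·4^2 + 2·4 + 1 —bump→ 2·5^5 + 2·5^2 + 2·5 + 1 = 6311 —(−1)→ 6310
6310 —HB5→ 2·5^5 + 2·5^2 + 2·5 —bump→ 2·6^6 + 2·6^2 + 2·6 = 93396 —(−1)→ 93395
93395 —HB6→ 2·6^6 + 2·6^2 + 6 + 5 —bump→ 2·7^7 + 2·7^2 + 7 + 5 = 1647196 —(−1)→ 1647195
1647195 —HB7→ 2·7^7 + 2·7^2 + 7 + 4 —bump→ 2·8^8 + 2·8^2 + 8 + 4 = 33554572 —(−1)→ 33554571

8, 80, 553, 6310, 93395, 1647195, 33554571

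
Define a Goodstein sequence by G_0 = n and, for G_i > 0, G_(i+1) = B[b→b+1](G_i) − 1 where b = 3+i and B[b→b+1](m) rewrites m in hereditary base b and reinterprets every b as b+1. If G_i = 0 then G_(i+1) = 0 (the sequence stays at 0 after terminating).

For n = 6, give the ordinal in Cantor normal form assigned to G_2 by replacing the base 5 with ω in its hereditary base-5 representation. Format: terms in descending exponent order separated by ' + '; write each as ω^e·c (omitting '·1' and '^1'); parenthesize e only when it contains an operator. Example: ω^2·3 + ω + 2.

ω + 2

G_0=6  [base 3] 2·3  →[3↦4]→  2·4 = 8  −1 ⇒ G_1=7
G_1=7  [base 4] 4 + 3  →[4↦5]→  5 + 3 = 8  −1 ⇒ G_2=7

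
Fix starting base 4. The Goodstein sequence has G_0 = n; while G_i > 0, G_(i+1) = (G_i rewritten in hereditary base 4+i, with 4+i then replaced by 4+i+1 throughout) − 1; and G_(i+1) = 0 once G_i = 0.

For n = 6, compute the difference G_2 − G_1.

i=0: 6 = 4 + 2 (b=4); 4→5: 5 + 2 = 7; 7−1 = 6
i=1: 6 = 5 + 1 (b=5); 5→6: 6 + 1 = 7; 7−1 = 6

0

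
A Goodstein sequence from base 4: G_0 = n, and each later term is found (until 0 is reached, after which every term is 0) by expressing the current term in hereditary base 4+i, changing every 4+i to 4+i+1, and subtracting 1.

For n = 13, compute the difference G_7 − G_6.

13 —HB4→ 3·4 + 1 —bump→ 3·5 + 1 = 16 —(−1)→ 15
15 —HB5→ 3·5 —bump→ 3·6 = 18 —(−1)→ 17
17 —HB6→ 2·6 + 5 —bump→ 2·7 + 5 = 19 —(−1)→ 18
18 —HB7→ 2·7 + 4 —bump→ 2·8 + 4 = 20 —(−1)→ 19
19 —HB8→ 2·8 + 3 —bump→ 2·9 + 3 = 21 —(−1)→ 20
20 —HB9→ 2·9 + 2 —bump→ 2·10 + 2 = 22 —(−1)→ 21
21 —HB10→ 2·10 + 1 —bump→ 2·11 + 1 = 23 —(−1)→ 22

1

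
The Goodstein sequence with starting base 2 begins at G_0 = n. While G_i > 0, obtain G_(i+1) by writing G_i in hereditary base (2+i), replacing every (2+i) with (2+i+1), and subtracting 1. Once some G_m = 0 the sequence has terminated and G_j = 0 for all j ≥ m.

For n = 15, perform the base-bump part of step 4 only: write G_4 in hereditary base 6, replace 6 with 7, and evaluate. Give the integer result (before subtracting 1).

(0) 15|_2 = 2^(2 + 1) + 2^2 + 2 + 1 ↦ 3^(3 + 1) + 3^3 + 3 + 1|_3 = 112 ⇒ 111
(1) 111|_3 = 3^(3 + 1) + 3^3 + 3 ↦ 4^(4 + 1) + 4^4 + 4|_4 = 1284 ⇒ 1283
(2) 1283|_4 = 4^(4 + 1) + 4^4 + 3 ↦ 5^(5 + 1) + 5^5 + 3|_5 = 18753 ⇒ 18752
(3) 18752|_5 = 5^(5 + 1) + 5^5 + 2 ↦ 6^(6 + 1) + 6^6 + 2|_6 = 326594 ⇒ 326593

6588345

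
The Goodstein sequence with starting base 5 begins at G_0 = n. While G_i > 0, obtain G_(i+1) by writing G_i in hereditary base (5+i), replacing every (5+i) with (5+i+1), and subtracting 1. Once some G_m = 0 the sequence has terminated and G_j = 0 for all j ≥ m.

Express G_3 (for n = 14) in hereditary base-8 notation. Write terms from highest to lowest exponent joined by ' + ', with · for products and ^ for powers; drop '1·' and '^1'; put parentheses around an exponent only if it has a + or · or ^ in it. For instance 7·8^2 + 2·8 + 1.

2·8 + 1

[0] 14 ≡ 2·5 + 4 (base 5). Lift 6: 16. −1: 15.
[1] 15 ≡ 2·6 + 3 (base 6). Lift 7: 17. −1: 16.
[2] 16 ≡ 2·7 + 2 (base 7). Lift 8: 18. −1: 17.
[3] 17 ≡ 2·8 + 1 (base 8). Lift 9: 19. −1: 18.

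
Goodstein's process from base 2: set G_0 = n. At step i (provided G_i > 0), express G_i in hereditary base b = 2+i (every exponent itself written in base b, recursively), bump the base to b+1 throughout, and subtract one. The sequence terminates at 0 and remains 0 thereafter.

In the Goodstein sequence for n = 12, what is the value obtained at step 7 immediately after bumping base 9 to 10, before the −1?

100000000212

i=0: 12 = 2^(2 + 1) + 2^2 (b=2); 2→3: 3^(3 + 1) + 3^3 = 108; 108−1 = 107
i=1: 107 = 3^(3 + 1) + 2·3^2 + 2·3 + 2 (b=3); 3→4: 4^(4 + 1) + 2·4^2 + 2·4 + 2 = 1066; 1066−1 = 1065
i=2: 1065 = 4^(4 + 1) + 2·4^2 + 2·4 + 1 (b=4); 4→5: 5^(5 + 1) + 2·5^2 + 2·5 + 1 = 15686; 15686−1 = 15685
i=3: 15685 = 5^(5 + 1) + 2·5^2 + 2·5 (b=5); 5→6: 6^(6 + 1) + 2·6^2 + 2·6 = 280020; 280020−1 = 280019
i=4: 280019 = 6^(6 + 1) + 2·6^2 + 6 + 5 (b=6); 6→7: 7^(7 + 1) + 2·7^2 + 7 + 5 = 5764911; 5764911−1 = 5764910
i=5: 5764910 = 7^(7 + 1) + 2·7^2 + 7 + 4 (b=7); 7→8: 8^(8 + 1) + 2·8^2 + 8 + 4 = 134217868; 134217868−1 = 134217867
i=6: 134217867 = 8^(8 + 1) + 2·8^2 + 8 + 3 (b=8); 8→9: 9^(9 + 1) + 2·9^2 + 9 + 3 = 3486784575; 3486784575−1 = 3486784574
i=7: 3486784574 = 9^(9 + 1) + 2·9^2 + 9 + 2 (b=9); 9→10: 10^(10 + 1) + 2·10^2 + 10 + 2 = 100000000212; 100000000212−1 = 100000000211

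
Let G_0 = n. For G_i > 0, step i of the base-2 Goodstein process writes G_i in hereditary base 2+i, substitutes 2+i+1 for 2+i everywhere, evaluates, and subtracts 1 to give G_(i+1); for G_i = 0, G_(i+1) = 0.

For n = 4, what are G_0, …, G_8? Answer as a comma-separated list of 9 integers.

4, 26, 41, 60, 83, 109, 139, 173, 211

step 0: 4 = 2^2; sub 3 for 2: 3^3; = 27; G_1 = 27−1 = 26
step 1: 26 = 2·3^2 + 2·3 + 2; sub 4 for 3: 2·4^2 + 2·4 + 2; = 42; G_2 = 42−1 = 41
step 2: 41 = 2·4^2 + 2·4 + 1; sub 5 for 4: 2·5^2 + 2·5 + 1; = 61; G_3 = 61−1 = 60
step 3: 60 = 2·5^2 + 2·5; sub 6 for 5: 2·6^2 + 2·6; = 84; G_4 = 84−1 = 83
step 4: 83 = 2·6^2 + 6 + 5; sub 7 for 6: 2·7^2 + 7 + 5; = 110; G_5 = 110−1 = 109
step 5: 109 = 2·7^2 + 7 + 4; sub 8 for 7: 2·8^2 + 8 + 4; = 140; G_6 = 140−1 = 139
step 6: 139 = 2·8^2 + 8 + 3; sub 9 for 8: 2·9^2 + 9 + 3; = 174; G_7 = 174−1 = 173
step 7: 173 = 2·9^2 + 9 + 2; sub 10 for 9: 2·10^2 + 10 + 2; = 212; G_8 = 212−1 = 211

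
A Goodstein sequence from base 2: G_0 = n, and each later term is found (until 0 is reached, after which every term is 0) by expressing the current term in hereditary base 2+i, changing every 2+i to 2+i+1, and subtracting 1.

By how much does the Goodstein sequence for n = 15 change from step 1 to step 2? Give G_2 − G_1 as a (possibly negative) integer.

1172

step 0: 15 = 2^(2 + 1) + 2^2 + 2 + 1; sub 3 for 2: 3^(3 + 1) + 3^3 + 3 + 1; = 112; G_1 = 112−1 = 111
step 1: 111 = 3^(3 + 1) + 3^3 + 3; sub 4 for 3: 4^(4 + 1) + 4^4 + 4; = 1284; G_2 = 1284−1 = 1283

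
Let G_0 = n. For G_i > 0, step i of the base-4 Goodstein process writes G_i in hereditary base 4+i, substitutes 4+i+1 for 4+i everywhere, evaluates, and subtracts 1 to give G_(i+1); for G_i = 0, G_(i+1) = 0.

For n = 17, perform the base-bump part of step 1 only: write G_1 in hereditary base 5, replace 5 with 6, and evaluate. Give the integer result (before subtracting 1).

36

i=0: 17 = 4^2 + 1 (b=4); 4→5: 5^2 + 1 = 26; 26−1 = 25
i=1: 25 = 5^2 (b=5); 5→6: 6^2 = 36; 36−1 = 35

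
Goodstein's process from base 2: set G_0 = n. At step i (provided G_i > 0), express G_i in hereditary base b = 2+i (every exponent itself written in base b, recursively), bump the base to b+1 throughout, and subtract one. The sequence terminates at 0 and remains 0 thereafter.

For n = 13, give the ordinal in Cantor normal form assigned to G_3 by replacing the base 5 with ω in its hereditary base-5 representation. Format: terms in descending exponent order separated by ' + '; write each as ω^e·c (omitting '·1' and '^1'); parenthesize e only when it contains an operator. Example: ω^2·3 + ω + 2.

ω^(ω + 1) + ω^3·3 + ω^2·3 + ω·3 + 2

G_0 = 13. HB_2(13) = 2^(2 + 1) + 2^2 + 1. Bump = 109. G_1 = 108.
G_1 = 108. HB_3(108) = 3^(3 + 1) + 3^3. Bump = 1280. G_2 = 1279.
G_2 = 1279. HB_4(1279) = 4^(4 + 1) + 3·4^3 + 3·4^2 + 3·4 + 3. Bump = 16093. G_3 = 16092.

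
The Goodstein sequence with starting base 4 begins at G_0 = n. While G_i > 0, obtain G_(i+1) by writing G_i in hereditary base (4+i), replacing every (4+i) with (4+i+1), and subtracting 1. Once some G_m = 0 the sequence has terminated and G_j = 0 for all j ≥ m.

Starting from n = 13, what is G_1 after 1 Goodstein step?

15

13 —HB4→ 3·4 + 1 —bump→ 3·5 + 1 = 16 —(−1)→ 15
15 —HB5→ 3·5 —bump→ 3·6 = 18 —(−1)→ 17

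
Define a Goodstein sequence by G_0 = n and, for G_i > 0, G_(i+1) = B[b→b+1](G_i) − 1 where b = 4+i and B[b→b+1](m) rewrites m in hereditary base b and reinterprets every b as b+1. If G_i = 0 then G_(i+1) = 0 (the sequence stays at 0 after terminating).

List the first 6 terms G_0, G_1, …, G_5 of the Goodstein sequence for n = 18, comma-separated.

18, 26, 36, 48, 53, 58

base 4: 18 = 4^2 + 2; at 5: 5^2 + 2 = 27; next = 26
base 5: 26 = 5^2 + 1; at 6: 6^2 + 1 = 37; next = 36
base 6: 36 = 6^2; at 7: 7^2 = 49; next = 48
base 7: 48 = 6·7 + 6; at 8: 6·8 + 6 = 54; next = 53
base 8: 53 = 6·8 + 5; at 9: 6·9 + 5 = 59; next = 58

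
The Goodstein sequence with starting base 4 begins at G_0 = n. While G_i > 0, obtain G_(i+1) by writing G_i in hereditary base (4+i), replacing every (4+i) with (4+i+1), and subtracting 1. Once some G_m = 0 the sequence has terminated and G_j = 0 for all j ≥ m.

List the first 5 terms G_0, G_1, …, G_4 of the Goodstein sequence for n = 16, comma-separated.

16, 24, 27, 30, 33

G_0 = 16. HB_4(16) = 4^2. Bump = 25. G_1 = 24.
G_1 = 24. HB_5(24) = 4·5 + 4. Bump = 28. G_2 = 27.
G_2 = 27. HB_6(27) = 4·6 + 3. Bump = 31. G_3 = 30.
G_3 = 30. HB_7(30) = 4·7 + 2. Bump = 34. G_4 = 33.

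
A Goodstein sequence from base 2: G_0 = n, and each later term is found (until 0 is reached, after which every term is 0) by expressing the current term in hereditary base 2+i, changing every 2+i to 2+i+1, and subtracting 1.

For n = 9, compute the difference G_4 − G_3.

130901

step 0: 9 = 2^(2 + 1) + 1; sub 3 for 2: 3^(3 + 1) + 1; = 82; G_1 = 82−1 = 81
step 1: 81 = 3^(3 + 1); sub 4 for 3: 4^(4 + 1); = 1024; G_2 = 1024−1 = 1023
step 2: 1023 = 3·4^4 + 3·4^3 + 3·4^2 + 3·4 + 3; sub 5 for 4: 3·5^5 + 3·5^3 + 3·5^2 + 3·5 + 3; = 9843; G_3 = 9843−1 = 9842
step 3: 9842 = 3·5^5 + 3·5^3 + 3·5^2 + 3·5 + 2; sub 6 for 5: 3·6^6 + 3·6^3 + 3·6^2 + 3·6 + 2; = 140744; G_4 = 140744−1 = 140743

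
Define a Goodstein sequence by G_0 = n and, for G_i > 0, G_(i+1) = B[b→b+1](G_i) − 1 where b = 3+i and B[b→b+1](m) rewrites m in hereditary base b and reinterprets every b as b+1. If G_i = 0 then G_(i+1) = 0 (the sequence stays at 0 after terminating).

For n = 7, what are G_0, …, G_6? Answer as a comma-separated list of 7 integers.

7, 8, 9, 9, 9, 9, 9

7 —HB3→ 2·3 + 1 —bump→ 2·4 + 1 = 9 —(−1)→ 8
8 —HB4→ 2·4 —bump→ 2·5 = 10 —(−1)→ 9
9 —HB5→ 5 + 4 —bump→ 6 + 4 = 10 —(−1)→ 9
9 —HB6→ 6 + 3 —bump→ 7 + 3 = 10 —(−1)→ 9
9 —HB7→ 7 + 2 —bump→ 8 + 2 = 10 —(−1)→ 9
9 —HB8→ 8 + 1 —bump→ 9 + 1 = 10 —(−1)→ 9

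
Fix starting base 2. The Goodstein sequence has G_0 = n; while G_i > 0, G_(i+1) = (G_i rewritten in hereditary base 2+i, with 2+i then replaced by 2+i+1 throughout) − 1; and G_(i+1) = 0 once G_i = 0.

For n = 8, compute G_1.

8 —HB2→ 2^(2 + 1) —bump→ 3^(3 + 1) = 81 —(−1)→ 80
80 —HB3→ 2·3^3 + 2·3^2 + 2·3 + 2 —bump→ 2·4^4 + 2·4^2 + 2·4 + 2 = 554 —(−1)→ 553

80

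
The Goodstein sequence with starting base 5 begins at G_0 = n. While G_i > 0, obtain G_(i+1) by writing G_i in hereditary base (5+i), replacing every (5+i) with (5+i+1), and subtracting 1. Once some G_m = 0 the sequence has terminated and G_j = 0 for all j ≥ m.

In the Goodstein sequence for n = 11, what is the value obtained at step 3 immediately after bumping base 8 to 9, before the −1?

14

i=0: 11 = 2·5 + 1 (b=5); 5→6: 2·6 + 1 = 13; 13−1 = 12
i=1: 12 = 2·6 (b=6); 6→7: 2·7 = 14; 14−1 = 13
i=2: 13 = 7 + 6 (b=7); 7→8: 8 + 6 = 14; 14−1 = 13
i=3: 13 = 8 + 5 (b=8); 8→9: 9 + 5 = 14; 14−1 = 13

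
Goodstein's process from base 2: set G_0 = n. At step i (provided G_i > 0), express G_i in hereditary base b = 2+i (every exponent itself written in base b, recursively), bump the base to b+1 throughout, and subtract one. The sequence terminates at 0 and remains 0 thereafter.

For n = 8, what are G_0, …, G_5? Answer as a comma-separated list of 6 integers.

G_0=8  [base 2] 2^(2 + 1)  →[2↦3]→  3^(3 + 1) = 81  −1 ⇒ G_1=80
G_1=80  [base 3] 2·3^3 + 2·3^2 + 2·3 + 2  →[3↦4]→  2·4^4 + 2·4^2 + 2·4 + 2 = 554  −1 ⇒ G_2=553
G_2=553  [base 4] 2·4^4 + 2·4^2 + 2·4 + 1  →[4↦5]→  2·5^5 + 2·5^2 + 2·5 + 1 = 6311  −1 ⇒ G_3=6310
G_3=6310  [base 5] 2·5^5 + 2·5^2 + 2·5  →[5↦6]→  2·6^6 + 2·6^2 + 2·6 = 93396  −1 ⇒ G_4=93395
G_4=93395  [base 6] 2·6^6 + 2·6^2 + 6 + 5  →[6↦7]→  2·7^7 + 2·7^2 + 7 + 5 = 1647196  −1 ⇒ G_5=1647195

8, 80, 553, 6310, 93395, 1647195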